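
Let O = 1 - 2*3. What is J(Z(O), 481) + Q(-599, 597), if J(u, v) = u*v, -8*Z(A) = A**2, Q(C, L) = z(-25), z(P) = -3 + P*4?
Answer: -12849/8 ≈ -1606.1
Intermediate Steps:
z(P) = -3 + 4*P
Q(C, L) = -103 (Q(C, L) = -3 + 4*(-25) = -3 - 100 = -103)
O = -5 (O = 1 - 6 = -5)
Z(A) = -A**2/8
J(Z(O), 481) + Q(-599, 597) = -1/8*(-5)**2*481 - 103 = -1/8*25*481 - 103 = -25/8*481 - 103 = -12025/8 - 103 = -12849/8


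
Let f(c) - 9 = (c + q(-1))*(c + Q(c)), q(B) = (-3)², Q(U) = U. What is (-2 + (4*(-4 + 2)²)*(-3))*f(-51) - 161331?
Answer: -375981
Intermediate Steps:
q(B) = 9
f(c) = 9 + 2*c*(9 + c) (f(c) = 9 + (c + 9)*(c + c) = 9 + (9 + c)*(2*c) = 9 + 2*c*(9 + c))
(-2 + (4*(-4 + 2)²)*(-3))*f(-51) - 161331 = (-2 + (4*(-4 + 2)²)*(-3))*(9 + 2*(-51)² + 18*(-51)) - 161331 = (-2 + (4*(-2)²)*(-3))*(9 + 2*2601 - 918) - 161331 = (-2 + (4*4)*(-3))*(9 + 5202 - 918) - 161331 = (-2 + 16*(-3))*4293 - 161331 = (-2 - 48)*4293 - 161331 = -50*4293 - 161331 = -214650 - 161331 = -375981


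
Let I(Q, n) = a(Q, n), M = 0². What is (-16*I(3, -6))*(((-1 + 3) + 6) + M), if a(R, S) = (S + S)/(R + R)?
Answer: 256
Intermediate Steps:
a(R, S) = S/R (a(R, S) = (2*S)/((2*R)) = (2*S)*(1/(2*R)) = S/R)
M = 0
I(Q, n) = n/Q
(-16*I(3, -6))*(((-1 + 3) + 6) + M) = (-(-96)/3)*(((-1 + 3) + 6) + 0) = (-(-96)/3)*((2 + 6) + 0) = (-16*(-2))*(8 + 0) = 32*8 = 256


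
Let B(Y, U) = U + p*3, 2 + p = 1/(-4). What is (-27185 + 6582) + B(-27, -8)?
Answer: -82471/4 ≈ -20618.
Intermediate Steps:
p = -9/4 (p = -2 + 1/(-4) = -2 - ¼ = -9/4 ≈ -2.2500)
B(Y, U) = -27/4 + U (B(Y, U) = U - 9/4*3 = U - 27/4 = -27/4 + U)
(-27185 + 6582) + B(-27, -8) = (-27185 + 6582) + (-27/4 - 8) = -20603 - 59/4 = -82471/4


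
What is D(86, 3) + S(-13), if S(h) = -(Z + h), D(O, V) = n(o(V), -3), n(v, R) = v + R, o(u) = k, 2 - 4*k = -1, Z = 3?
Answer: 31/4 ≈ 7.7500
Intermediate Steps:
k = ¾ (k = ½ - ¼*(-1) = ½ + ¼ = ¾ ≈ 0.75000)
o(u) = ¾
n(v, R) = R + v
D(O, V) = -9/4 (D(O, V) = -3 + ¾ = -9/4)
S(h) = -3 - h (S(h) = -(3 + h) = -3 - h)
D(86, 3) + S(-13) = -9/4 + (-3 - 1*(-13)) = -9/4 + (-3 + 13) = -9/4 + 10 = 31/4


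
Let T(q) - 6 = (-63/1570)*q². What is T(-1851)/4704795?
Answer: -71947081/2462176050 ≈ -0.029221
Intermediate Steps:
T(q) = 6 - 63*q²/1570 (T(q) = 6 + (-63/1570)*q² = 6 + (-63*1/1570)*q² = 6 - 63*q²/1570)
T(-1851)/4704795 = (6 - 63/1570*(-1851)²)/4704795 = (6 - 63/1570*3426201)*(1/4704795) = (6 - 215850663/1570)*(1/4704795) = -215841243/1570*1/4704795 = -71947081/2462176050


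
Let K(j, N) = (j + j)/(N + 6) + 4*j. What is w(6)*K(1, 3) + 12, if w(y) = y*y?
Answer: 164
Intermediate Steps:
w(y) = y²
K(j, N) = 4*j + 2*j/(6 + N) (K(j, N) = (2*j)/(6 + N) + 4*j = 2*j/(6 + N) + 4*j = 4*j + 2*j/(6 + N))
w(6)*K(1, 3) + 12 = 6²*(2*1*(13 + 2*3)/(6 + 3)) + 12 = 36*(2*1*(13 + 6)/9) + 12 = 36*(2*1*(⅑)*19) + 12 = 36*(38/9) + 12 = 152 + 12 = 164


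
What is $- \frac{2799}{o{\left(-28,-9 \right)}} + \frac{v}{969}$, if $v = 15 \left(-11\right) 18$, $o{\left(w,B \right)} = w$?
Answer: $\frac{876357}{9044} \approx 96.899$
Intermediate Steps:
$v = -2970$ ($v = \left(-165\right) 18 = -2970$)
$- \frac{2799}{o{\left(-28,-9 \right)}} + \frac{v}{969} = - \frac{2799}{-28} - \frac{2970}{969} = \left(-2799\right) \left(- \frac{1}{28}\right) - \frac{990}{323} = \frac{2799}{28} - \frac{990}{323} = \frac{876357}{9044}$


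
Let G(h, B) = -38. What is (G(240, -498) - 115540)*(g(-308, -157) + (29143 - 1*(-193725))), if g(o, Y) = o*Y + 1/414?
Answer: -720993138277/23 ≈ -3.1348e+10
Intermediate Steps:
g(o, Y) = 1/414 + Y*o (g(o, Y) = Y*o + 1/414 = 1/414 + Y*o)
(G(240, -498) - 115540)*(g(-308, -157) + (29143 - 1*(-193725))) = (-38 - 115540)*((1/414 - 157*(-308)) + (29143 - 1*(-193725))) = -115578*((1/414 + 48356) + (29143 + 193725)) = -115578*(20019385/414 + 222868) = -115578*112286737/414 = -720993138277/23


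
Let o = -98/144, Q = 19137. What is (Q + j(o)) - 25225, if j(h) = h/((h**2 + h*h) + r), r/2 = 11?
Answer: -361781164/59425 ≈ -6088.0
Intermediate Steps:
r = 22 (r = 2*11 = 22)
o = -49/72 (o = -98*1/144 = -49/72 ≈ -0.68056)
j(h) = h/(22 + 2*h**2) (j(h) = h/((h**2 + h*h) + 22) = h/((h**2 + h**2) + 22) = h/(2*h**2 + 22) = h/(22 + 2*h**2))
(Q + j(o)) - 25225 = (19137 + (1/2)*(-49/72)/(11 + (-49/72)**2)) - 25225 = (19137 + (1/2)*(-49/72)/(11 + 2401/5184)) - 25225 = (19137 + (1/2)*(-49/72)/(59425/5184)) - 25225 = (19137 + (1/2)*(-49/72)*(5184/59425)) - 25225 = (19137 - 1764/59425) - 25225 = 1137214461/59425 - 25225 = -361781164/59425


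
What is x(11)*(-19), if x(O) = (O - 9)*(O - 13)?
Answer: 76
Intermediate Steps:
x(O) = (-13 + O)*(-9 + O) (x(O) = (-9 + O)*(-13 + O) = (-13 + O)*(-9 + O))
x(11)*(-19) = (117 + 11² - 22*11)*(-19) = (117 + 121 - 242)*(-19) = -4*(-19) = 76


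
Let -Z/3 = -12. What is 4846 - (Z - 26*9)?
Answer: 5044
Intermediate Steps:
Z = 36 (Z = -3*(-12) = 36)
4846 - (Z - 26*9) = 4846 - (36 - 26*9) = 4846 - (36 - 234) = 4846 - 1*(-198) = 4846 + 198 = 5044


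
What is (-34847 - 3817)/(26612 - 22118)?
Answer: -6444/749 ≈ -8.6035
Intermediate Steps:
(-34847 - 3817)/(26612 - 22118) = -38664/4494 = -38664*1/4494 = -6444/749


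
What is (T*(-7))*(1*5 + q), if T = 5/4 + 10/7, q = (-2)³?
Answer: 225/4 ≈ 56.250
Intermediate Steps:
q = -8
T = 75/28 (T = 5*(¼) + 10*(⅐) = 5/4 + 10/7 = 75/28 ≈ 2.6786)
(T*(-7))*(1*5 + q) = ((75/28)*(-7))*(1*5 - 8) = -75*(5 - 8)/4 = -75/4*(-3) = 225/4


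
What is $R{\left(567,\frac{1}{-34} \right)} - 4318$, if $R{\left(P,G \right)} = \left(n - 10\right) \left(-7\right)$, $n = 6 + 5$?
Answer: $-4325$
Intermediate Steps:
$n = 11$
$R{\left(P,G \right)} = -7$ ($R{\left(P,G \right)} = \left(11 - 10\right) \left(-7\right) = 1 \left(-7\right) = -7$)
$R{\left(567,\frac{1}{-34} \right)} - 4318 = -7 - 4318 = -4325$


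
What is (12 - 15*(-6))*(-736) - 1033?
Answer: -76105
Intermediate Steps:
(12 - 15*(-6))*(-736) - 1033 = (12 + 90)*(-736) - 1033 = 102*(-736) - 1033 = -75072 - 1033 = -76105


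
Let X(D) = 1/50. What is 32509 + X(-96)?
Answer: 1625451/50 ≈ 32509.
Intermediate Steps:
X(D) = 1/50
32509 + X(-96) = 32509 + 1/50 = 1625451/50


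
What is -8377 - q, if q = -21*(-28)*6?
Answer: -11905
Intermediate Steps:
q = 3528 (q = 588*6 = 3528)
-8377 - q = -8377 - 1*3528 = -8377 - 3528 = -11905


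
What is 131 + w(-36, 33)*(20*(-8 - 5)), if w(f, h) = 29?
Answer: -7409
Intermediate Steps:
131 + w(-36, 33)*(20*(-8 - 5)) = 131 + 29*(20*(-8 - 5)) = 131 + 29*(20*(-13)) = 131 + 29*(-260) = 131 - 7540 = -7409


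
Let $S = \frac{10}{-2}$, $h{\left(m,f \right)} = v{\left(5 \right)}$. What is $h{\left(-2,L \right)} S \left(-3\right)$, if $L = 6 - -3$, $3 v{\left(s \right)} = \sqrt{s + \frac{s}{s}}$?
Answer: $5 \sqrt{6} \approx 12.247$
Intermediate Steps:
$v{\left(s \right)} = \frac{\sqrt{1 + s}}{3}$ ($v{\left(s \right)} = \frac{\sqrt{s + \frac{s}{s}}}{3} = \frac{\sqrt{s + 1}}{3} = \frac{\sqrt{1 + s}}{3}$)
$L = 9$ ($L = 6 + 3 = 9$)
$h{\left(m,f \right)} = \frac{\sqrt{6}}{3}$ ($h{\left(m,f \right)} = \frac{\sqrt{1 + 5}}{3} = \frac{\sqrt{6}}{3}$)
$S = -5$ ($S = 10 \left(- \frac{1}{2}\right) = -5$)
$h{\left(-2,L \right)} S \left(-3\right) = \frac{\sqrt{6}}{3} \left(-5\right) \left(-3\right) = - \frac{5 \sqrt{6}}{3} \left(-3\right) = 5 \sqrt{6}$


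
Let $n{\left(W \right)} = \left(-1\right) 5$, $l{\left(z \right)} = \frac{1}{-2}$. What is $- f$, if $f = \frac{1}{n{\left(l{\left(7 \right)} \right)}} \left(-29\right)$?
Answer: $- \frac{29}{5} \approx -5.8$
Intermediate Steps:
$l{\left(z \right)} = - \frac{1}{2}$
$n{\left(W \right)} = -5$
$f = \frac{29}{5}$ ($f = \frac{1}{-5} \left(-29\right) = \left(- \frac{1}{5}\right) \left(-29\right) = \frac{29}{5} \approx 5.8$)
$- f = \left(-1\right) \frac{29}{5} = - \frac{29}{5}$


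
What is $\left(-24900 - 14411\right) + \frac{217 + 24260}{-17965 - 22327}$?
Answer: $- \frac{1583943289}{40292} \approx -39312.0$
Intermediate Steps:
$\left(-24900 - 14411\right) + \frac{217 + 24260}{-17965 - 22327} = -39311 + \frac{24477}{-40292} = -39311 + 24477 \left(- \frac{1}{40292}\right) = -39311 - \frac{24477}{40292} = - \frac{1583943289}{40292}$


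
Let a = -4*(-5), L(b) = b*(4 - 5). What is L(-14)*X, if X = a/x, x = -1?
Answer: -280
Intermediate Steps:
L(b) = -b (L(b) = b*(-1) = -b)
a = 20
X = -20 (X = 20/(-1) = 20*(-1) = -20)
L(-14)*X = -1*(-14)*(-20) = 14*(-20) = -280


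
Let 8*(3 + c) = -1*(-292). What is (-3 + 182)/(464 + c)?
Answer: 358/995 ≈ 0.35980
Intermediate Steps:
c = 67/2 (c = -3 + (-1*(-292))/8 = -3 + (⅛)*292 = -3 + 73/2 = 67/2 ≈ 33.500)
(-3 + 182)/(464 + c) = (-3 + 182)/(464 + 67/2) = 179/(995/2) = 179*(2/995) = 358/995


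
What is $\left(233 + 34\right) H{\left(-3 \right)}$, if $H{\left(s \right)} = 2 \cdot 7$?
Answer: $3738$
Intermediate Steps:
$H{\left(s \right)} = 14$
$\left(233 + 34\right) H{\left(-3 \right)} = \left(233 + 34\right) 14 = 267 \cdot 14 = 3738$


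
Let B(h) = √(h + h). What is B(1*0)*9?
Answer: 0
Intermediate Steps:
B(h) = √2*√h (B(h) = √(2*h) = √2*√h)
B(1*0)*9 = (√2*√(1*0))*9 = (√2*√0)*9 = (√2*0)*9 = 0*9 = 0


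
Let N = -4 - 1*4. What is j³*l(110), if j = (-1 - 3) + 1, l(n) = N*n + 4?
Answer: 23652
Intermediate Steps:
N = -8 (N = -4 - 4 = -8)
l(n) = 4 - 8*n (l(n) = -8*n + 4 = 4 - 8*n)
j = -3 (j = -4 + 1 = -3)
j³*l(110) = (-3)³*(4 - 8*110) = -27*(4 - 880) = -27*(-876) = 23652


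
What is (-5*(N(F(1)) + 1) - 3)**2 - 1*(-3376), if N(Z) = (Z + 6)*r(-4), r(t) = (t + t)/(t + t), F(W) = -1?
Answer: 4465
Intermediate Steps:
r(t) = 1 (r(t) = (2*t)/((2*t)) = (2*t)*(1/(2*t)) = 1)
N(Z) = 6 + Z (N(Z) = (Z + 6)*1 = (6 + Z)*1 = 6 + Z)
(-5*(N(F(1)) + 1) - 3)**2 - 1*(-3376) = (-5*((6 - 1) + 1) - 3)**2 - 1*(-3376) = (-5*(5 + 1) - 3)**2 + 3376 = (-5*6 - 3)**2 + 3376 = (-30 - 3)**2 + 3376 = (-33)**2 + 3376 = 1089 + 3376 = 4465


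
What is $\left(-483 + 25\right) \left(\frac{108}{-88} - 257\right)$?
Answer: $\frac{1300949}{11} \approx 1.1827 \cdot 10^{5}$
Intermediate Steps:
$\left(-483 + 25\right) \left(\frac{108}{-88} - 257\right) = - 458 \left(108 \left(- \frac{1}{88}\right) - 257\right) = - 458 \left(- \frac{27}{22} - 257\right) = \left(-458\right) \left(- \frac{5681}{22}\right) = \frac{1300949}{11}$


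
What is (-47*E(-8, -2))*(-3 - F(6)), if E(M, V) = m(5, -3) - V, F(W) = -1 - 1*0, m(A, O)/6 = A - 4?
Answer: 752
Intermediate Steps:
m(A, O) = -24 + 6*A (m(A, O) = 6*(A - 4) = 6*(-4 + A) = -24 + 6*A)
F(W) = -1 (F(W) = -1 + 0 = -1)
E(M, V) = 6 - V (E(M, V) = (-24 + 6*5) - V = (-24 + 30) - V = 6 - V)
(-47*E(-8, -2))*(-3 - F(6)) = (-47*(6 - 1*(-2)))*(-3 - 1*(-1)) = (-47*(6 + 2))*(-3 + 1) = -47*8*(-2) = -376*(-2) = 752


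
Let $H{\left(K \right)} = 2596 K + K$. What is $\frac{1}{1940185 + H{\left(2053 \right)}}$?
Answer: $\frac{1}{7271826} \approx 1.3752 \cdot 10^{-7}$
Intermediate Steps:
$H{\left(K \right)} = 2597 K$
$\frac{1}{1940185 + H{\left(2053 \right)}} = \frac{1}{1940185 + 2597 \cdot 2053} = \frac{1}{1940185 + 5331641} = \frac{1}{7271826}$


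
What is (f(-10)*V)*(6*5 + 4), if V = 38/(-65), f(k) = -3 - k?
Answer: -9044/65 ≈ -139.14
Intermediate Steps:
V = -38/65 (V = 38*(-1/65) = -38/65 ≈ -0.58462)
(f(-10)*V)*(6*5 + 4) = ((-3 - 1*(-10))*(-38/65))*(6*5 + 4) = ((-3 + 10)*(-38/65))*(30 + 4) = (7*(-38/65))*34 = -266/65*34 = -9044/65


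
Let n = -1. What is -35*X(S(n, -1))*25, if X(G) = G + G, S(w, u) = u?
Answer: 1750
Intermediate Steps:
X(G) = 2*G
-35*X(S(n, -1))*25 = -70*(-1)*25 = -35*(-2)*25 = 70*25 = 1750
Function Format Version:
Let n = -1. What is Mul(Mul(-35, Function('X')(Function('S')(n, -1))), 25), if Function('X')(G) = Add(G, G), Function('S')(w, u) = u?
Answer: 1750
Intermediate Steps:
Function('X')(G) = Mul(2, G)
Mul(Mul(-35, Function('X')(Function('S')(n, -1))), 25) = Mul(Mul(-35, Mul(2, -1)), 25) = Mul(Mul(-35, -2), 25) = Mul(70, 25) = 1750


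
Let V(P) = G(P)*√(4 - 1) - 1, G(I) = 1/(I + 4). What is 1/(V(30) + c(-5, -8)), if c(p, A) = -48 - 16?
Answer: -75140/4884097 - 34*√3/4884097 ≈ -0.015397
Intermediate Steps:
G(I) = 1/(4 + I)
c(p, A) = -64
V(P) = -1 + √3/(4 + P) (V(P) = √(4 - 1)/(4 + P) - 1 = √3/(4 + P) - 1 = -1 + √3/(4 + P))
1/(V(30) + c(-5, -8)) = 1/((-4 + √3 - 1*30)/(4 + 30) - 64) = 1/((-4 + √3 - 30)/34 - 64) = 1/((-34 + √3)/34 - 64) = 1/((-1 + √3/34) - 64) = 1/(-65 + √3/34)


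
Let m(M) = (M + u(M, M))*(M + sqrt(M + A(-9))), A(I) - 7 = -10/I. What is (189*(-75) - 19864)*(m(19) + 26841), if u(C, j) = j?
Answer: -938216957 - 2586964*sqrt(61)/3 ≈ -9.4495e+8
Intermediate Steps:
A(I) = 7 - 10/I
m(M) = 2*M*(M + sqrt(73/9 + M)) (m(M) = (M + M)*(M + sqrt(M + (7 - 10/(-9)))) = (2*M)*(M + sqrt(M + (7 - 10*(-1/9)))) = (2*M)*(M + sqrt(M + (7 + 10/9))) = (2*M)*(M + sqrt(M + 73/9)) = (2*M)*(M + sqrt(73/9 + M)) = 2*M*(M + sqrt(73/9 + M)))
(189*(-75) - 19864)*(m(19) + 26841) = (189*(-75) - 19864)*((2/3)*19*(sqrt(73 + 9*19) + 3*19) + 26841) = (-14175 - 19864)*((2/3)*19*(sqrt(73 + 171) + 57) + 26841) = -34039*((2/3)*19*(sqrt(244) + 57) + 26841) = -34039*((2/3)*19*(2*sqrt(61) + 57) + 26841) = -34039*((2/3)*19*(57 + 2*sqrt(61)) + 26841) = -34039*((722 + 76*sqrt(61)/3) + 26841) = -34039*(27563 + 76*sqrt(61)/3) = -938216957 - 2586964*sqrt(61)/3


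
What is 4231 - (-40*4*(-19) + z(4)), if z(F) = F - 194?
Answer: 1381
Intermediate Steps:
z(F) = -194 + F
4231 - (-40*4*(-19) + z(4)) = 4231 - (-40*4*(-19) + (-194 + 4)) = 4231 - (-160*(-19) - 190) = 4231 - (3040 - 190) = 4231 - 1*2850 = 4231 - 2850 = 1381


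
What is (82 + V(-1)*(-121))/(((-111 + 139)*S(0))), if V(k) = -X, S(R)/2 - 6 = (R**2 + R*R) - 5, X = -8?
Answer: -443/28 ≈ -15.821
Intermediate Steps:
S(R) = 2 + 4*R**2 (S(R) = 12 + 2*((R**2 + R*R) - 5) = 12 + 2*((R**2 + R**2) - 5) = 12 + 2*(2*R**2 - 5) = 12 + 2*(-5 + 2*R**2) = 12 + (-10 + 4*R**2) = 2 + 4*R**2)
V(k) = 8 (V(k) = -1*(-8) = 8)
(82 + V(-1)*(-121))/(((-111 + 139)*S(0))) = (82 + 8*(-121))/(((-111 + 139)*(2 + 4*0**2))) = (82 - 968)/((28*(2 + 4*0))) = -886*1/(28*(2 + 0)) = -886/(28*2) = -886/56 = -886*1/56 = -443/28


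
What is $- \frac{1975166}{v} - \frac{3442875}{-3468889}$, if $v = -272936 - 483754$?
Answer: $\frac{4728410347162}{1312436808705} \approx 3.6028$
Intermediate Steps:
$v = -756690$ ($v = -272936 - 483754 = -756690$)
$- \frac{1975166}{v} - \frac{3442875}{-3468889} = - \frac{1975166}{-756690} - \frac{3442875}{-3468889} = \left(-1975166\right) \left(- \frac{1}{756690}\right) - - \frac{3442875}{3468889} = \frac{987583}{378345} + \frac{3442875}{3468889} = \frac{4728410347162}{1312436808705}$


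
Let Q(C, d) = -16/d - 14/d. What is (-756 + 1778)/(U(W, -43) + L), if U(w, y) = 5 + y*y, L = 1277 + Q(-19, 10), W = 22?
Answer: 511/1564 ≈ 0.32673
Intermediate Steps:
Q(C, d) = -30/d
L = 1274 (L = 1277 - 30/10 = 1277 - 30*⅒ = 1277 - 3 = 1274)
U(w, y) = 5 + y²
(-756 + 1778)/(U(W, -43) + L) = (-756 + 1778)/((5 + (-43)²) + 1274) = 1022/((5 + 1849) + 1274) = 1022/(1854 + 1274) = 1022/3128 = 1022*(1/3128) = 511/1564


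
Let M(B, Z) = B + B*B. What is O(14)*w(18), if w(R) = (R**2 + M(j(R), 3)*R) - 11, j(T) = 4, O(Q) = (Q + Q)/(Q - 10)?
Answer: 4711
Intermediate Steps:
O(Q) = 2*Q/(-10 + Q) (O(Q) = (2*Q)/(-10 + Q) = 2*Q/(-10 + Q))
M(B, Z) = B + B**2
w(R) = -11 + R**2 + 20*R (w(R) = (R**2 + (4*(1 + 4))*R) - 11 = (R**2 + (4*5)*R) - 11 = (R**2 + 20*R) - 11 = -11 + R**2 + 20*R)
O(14)*w(18) = (2*14/(-10 + 14))*(-11 + 18**2 + 20*18) = (2*14/4)*(-11 + 324 + 360) = (2*14*(1/4))*673 = 7*673 = 4711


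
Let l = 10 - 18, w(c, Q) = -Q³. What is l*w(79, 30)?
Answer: 216000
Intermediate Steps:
l = -8
l*w(79, 30) = -(-8)*30³ = -(-8)*27000 = -8*(-27000) = 216000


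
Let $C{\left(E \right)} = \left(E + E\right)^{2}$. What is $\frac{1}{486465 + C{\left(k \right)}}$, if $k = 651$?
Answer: $\frac{1}{2181669} \approx 4.5836 \cdot 10^{-7}$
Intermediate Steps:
$C{\left(E \right)} = 4 E^{2}$ ($C{\left(E \right)} = \left(2 E\right)^{2} = 4 E^{2}$)
$\frac{1}{486465 + C{\left(k \right)}} = \frac{1}{486465 + 4 \cdot 651^{2}} = \frac{1}{486465 + 4 \cdot 423801} = \frac{1}{486465 + 1695204} = \frac{1}{2181669}$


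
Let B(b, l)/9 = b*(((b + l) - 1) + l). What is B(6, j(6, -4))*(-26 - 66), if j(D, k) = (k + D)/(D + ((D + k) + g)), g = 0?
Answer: -27324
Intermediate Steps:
j(D, k) = (D + k)/(k + 2*D) (j(D, k) = (k + D)/(D + ((D + k) + 0)) = (D + k)/(D + (D + k)) = (D + k)/(k + 2*D))
B(b, l) = 9*b*(-1 + b + 2*l) (B(b, l) = 9*(b*(((b + l) - 1) + l)) = 9*(b*((-1 + b + l) + l)) = 9*(b*(-1 + b + 2*l)) = 9*b*(-1 + b + 2*l))
B(6, j(6, -4))*(-26 - 66) = (9*6*(-1 + 6 + 2*((6 - 4)/(-4 + 2*6))))*(-26 - 66) = (9*6*(-1 + 6 + 2*(2/(-4 + 12))))*(-92) = (9*6*(-1 + 6 + 2*(2/8)))*(-92) = (9*6*(-1 + 6 + 2*((1/8)*2)))*(-92) = (9*6*(-1 + 6 + 2*(1/4)))*(-92) = (9*6*(-1 + 6 + 1/2))*(-92) = (9*6*(11/2))*(-92) = 297*(-92) = -27324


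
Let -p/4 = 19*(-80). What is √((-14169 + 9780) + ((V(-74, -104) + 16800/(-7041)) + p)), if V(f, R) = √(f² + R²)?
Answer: √(9301576419 + 11016818*√4073)/2347 ≈ 42.618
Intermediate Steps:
p = 6080 (p = -76*(-80) = -4*(-1520) = 6080)
V(f, R) = √(R² + f²)
√((-14169 + 9780) + ((V(-74, -104) + 16800/(-7041)) + p)) = √((-14169 + 9780) + ((√((-104)² + (-74)²) + 16800/(-7041)) + 6080)) = √(-4389 + ((√(10816 + 5476) + 16800*(-1/7041)) + 6080)) = √(-4389 + ((√16292 - 5600/2347) + 6080)) = √(-4389 + ((2*√4073 - 5600/2347) + 6080)) = √(-4389 + ((-5600/2347 + 2*√4073) + 6080)) = √(-4389 + (14264160/2347 + 2*√4073)) = √(3963177/2347 + 2*√4073)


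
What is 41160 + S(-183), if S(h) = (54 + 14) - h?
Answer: 41411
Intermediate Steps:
S(h) = 68 - h
41160 + S(-183) = 41160 + (68 - 1*(-183)) = 41160 + (68 + 183) = 41160 + 251 = 41411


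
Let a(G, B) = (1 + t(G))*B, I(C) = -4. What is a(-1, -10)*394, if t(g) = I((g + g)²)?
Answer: 11820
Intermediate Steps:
t(g) = -4
a(G, B) = -3*B (a(G, B) = (1 - 4)*B = -3*B)
a(-1, -10)*394 = -3*(-10)*394 = 30*394 = 11820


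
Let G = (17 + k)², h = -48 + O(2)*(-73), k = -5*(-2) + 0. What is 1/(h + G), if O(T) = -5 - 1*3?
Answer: 1/1265 ≈ 0.00079051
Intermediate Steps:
O(T) = -8 (O(T) = -5 - 3 = -8)
k = 10 (k = 10 + 0 = 10)
h = 536 (h = -48 - 8*(-73) = -48 + 584 = 536)
G = 729 (G = (17 + 10)² = 27² = 729)
1/(h + G) = 1/(536 + 729) = 1/1265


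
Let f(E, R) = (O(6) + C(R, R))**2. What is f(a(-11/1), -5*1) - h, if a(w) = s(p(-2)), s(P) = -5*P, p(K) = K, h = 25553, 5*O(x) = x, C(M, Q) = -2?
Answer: -638809/25 ≈ -25552.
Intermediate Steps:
O(x) = x/5
a(w) = 10 (a(w) = -5*(-2) = 10)
f(E, R) = 16/25 (f(E, R) = ((1/5)*6 - 2)**2 = (6/5 - 2)**2 = (-4/5)**2 = 16/25)
f(a(-11/1), -5*1) - h = 16/25 - 1*25553 = 16/25 - 25553 = -638809/25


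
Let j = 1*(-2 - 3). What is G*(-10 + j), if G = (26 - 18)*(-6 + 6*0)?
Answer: 720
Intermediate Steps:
j = -5 (j = 1*(-5) = -5)
G = -48 (G = 8*(-6 + 0) = 8*(-6) = -48)
G*(-10 + j) = -48*(-10 - 5) = -48*(-15) = 720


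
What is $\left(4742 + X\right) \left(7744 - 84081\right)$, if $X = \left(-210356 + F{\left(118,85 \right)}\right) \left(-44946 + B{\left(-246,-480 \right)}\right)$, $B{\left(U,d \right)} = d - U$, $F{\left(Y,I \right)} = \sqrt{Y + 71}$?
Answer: $-725498361005014 + 10346716980 \sqrt{21} \approx -7.2545 \cdot 10^{14}$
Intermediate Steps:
$F{\left(Y,I \right)} = \sqrt{71 + Y}$
$X = 9503884080 - 135540 \sqrt{21}$ ($X = \left(-210356 + \sqrt{71 + 118}\right) \left(-44946 - 234\right) = \left(-210356 + \sqrt{189}\right) \left(-44946 + \left(-480 + 246\right)\right) = \left(-210356 + 3 \sqrt{21}\right) \left(-44946 - 234\right) = \left(-210356 + 3 \sqrt{21}\right) \left(-45180\right) = 9503884080 - 135540 \sqrt{21} \approx 9.5033 \cdot 10^{9}$)
$\left(4742 + X\right) \left(7744 - 84081\right) = \left(4742 + \left(9503884080 - 135540 \sqrt{21}\right)\right) \left(7744 - 84081\right) = \left(9503888822 - 135540 \sqrt{21}\right) \left(-76337\right) = -725498361005014 + 10346716980 \sqrt{21}$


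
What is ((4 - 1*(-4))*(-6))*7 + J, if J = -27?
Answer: -363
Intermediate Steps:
((4 - 1*(-4))*(-6))*7 + J = ((4 - 1*(-4))*(-6))*7 - 27 = ((4 + 4)*(-6))*7 - 27 = (8*(-6))*7 - 27 = -48*7 - 27 = -336 - 27 = -363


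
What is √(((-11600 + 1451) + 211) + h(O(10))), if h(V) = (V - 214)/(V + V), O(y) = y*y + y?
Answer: 2*I*√7515970/55 ≈ 99.692*I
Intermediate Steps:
O(y) = y + y² (O(y) = y² + y = y + y²)
h(V) = (-214 + V)/(2*V) (h(V) = (-214 + V)/((2*V)) = (-214 + V)*(1/(2*V)) = (-214 + V)/(2*V))
√(((-11600 + 1451) + 211) + h(O(10))) = √(((-11600 + 1451) + 211) + (-214 + 10*(1 + 10))/(2*((10*(1 + 10))))) = √((-10149 + 211) + (-214 + 10*11)/(2*((10*11)))) = √(-9938 + (½)*(-214 + 110)/110) = √(-9938 + (½)*(1/110)*(-104)) = √(-9938 - 26/55) = √(-546616/55) = 2*I*√7515970/55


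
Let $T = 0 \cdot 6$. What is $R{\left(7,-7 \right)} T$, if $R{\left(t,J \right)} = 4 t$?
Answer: $0$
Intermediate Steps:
$T = 0$
$R{\left(7,-7 \right)} T = 4 \cdot 7 \cdot 0 = 28 \cdot 0 = 0$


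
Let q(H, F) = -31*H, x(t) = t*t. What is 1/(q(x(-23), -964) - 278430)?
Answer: -1/294829 ≈ -3.3918e-6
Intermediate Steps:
x(t) = t**2
1/(q(x(-23), -964) - 278430) = 1/(-31*(-23)**2 - 278430) = 1/(-31*529 - 278430) = 1/(-16399 - 278430) = 1/(-294829) = -1/294829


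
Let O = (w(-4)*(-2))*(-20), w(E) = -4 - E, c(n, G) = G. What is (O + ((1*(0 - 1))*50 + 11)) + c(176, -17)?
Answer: -56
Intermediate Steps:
O = 0 (O = ((-4 - 1*(-4))*(-2))*(-20) = ((-4 + 4)*(-2))*(-20) = (0*(-2))*(-20) = 0*(-20) = 0)
(O + ((1*(0 - 1))*50 + 11)) + c(176, -17) = (0 + ((1*(0 - 1))*50 + 11)) - 17 = (0 + ((1*(-1))*50 + 11)) - 17 = (0 + (-1*50 + 11)) - 17 = (0 + (-50 + 11)) - 17 = (0 - 39) - 17 = -39 - 17 = -56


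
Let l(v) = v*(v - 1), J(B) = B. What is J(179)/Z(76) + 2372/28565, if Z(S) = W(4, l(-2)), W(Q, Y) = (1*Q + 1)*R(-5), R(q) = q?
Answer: -1010767/142825 ≈ -7.0770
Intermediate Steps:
l(v) = v*(-1 + v)
W(Q, Y) = -5 - 5*Q (W(Q, Y) = (1*Q + 1)*(-5) = (Q + 1)*(-5) = (1 + Q)*(-5) = -5 - 5*Q)
Z(S) = -25 (Z(S) = -5 - 5*4 = -5 - 20 = -25)
J(179)/Z(76) + 2372/28565 = 179/(-25) + 2372/28565 = 179*(-1/25) + 2372*(1/28565) = -179/25 + 2372/28565 = -1010767/142825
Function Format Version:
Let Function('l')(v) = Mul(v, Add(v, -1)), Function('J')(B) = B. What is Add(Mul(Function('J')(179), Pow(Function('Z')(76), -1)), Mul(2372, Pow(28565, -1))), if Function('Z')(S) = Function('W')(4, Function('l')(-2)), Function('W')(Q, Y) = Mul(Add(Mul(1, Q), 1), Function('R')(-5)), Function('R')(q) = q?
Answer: Rational(-1010767, 142825) ≈ -7.0770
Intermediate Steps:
Function('l')(v) = Mul(v, Add(-1, v))
Function('W')(Q, Y) = Add(-5, Mul(-5, Q)) (Function('W')(Q, Y) = Mul(Add(Mul(1, Q), 1), -5) = Mul(Add(Q, 1), -5) = Mul(Add(1, Q), -5) = Add(-5, Mul(-5, Q)))
Function('Z')(S) = -25 (Function('Z')(S) = Add(-5, Mul(-5, 4)) = Add(-5, -20) = -25)
Add(Mul(Function('J')(179), Pow(Function('Z')(76), -1)), Mul(2372, Pow(28565, -1))) = Add(Mul(179, Pow(-25, -1)), Mul(2372, Pow(28565, -1))) = Add(Mul(179, Rational(-1, 25)), Mul(2372, Rational(1, 28565))) = Add(Rational(-179, 25), Rational(2372, 28565)) = Rational(-1010767, 142825)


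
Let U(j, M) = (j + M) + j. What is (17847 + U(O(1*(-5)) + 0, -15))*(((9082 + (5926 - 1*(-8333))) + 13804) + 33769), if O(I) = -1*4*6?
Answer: 1261134576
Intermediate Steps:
O(I) = -24 (O(I) = -4*6 = -24)
U(j, M) = M + 2*j (U(j, M) = (M + j) + j = M + 2*j)
(17847 + U(O(1*(-5)) + 0, -15))*(((9082 + (5926 - 1*(-8333))) + 13804) + 33769) = (17847 + (-15 + 2*(-24 + 0)))*(((9082 + (5926 - 1*(-8333))) + 13804) + 33769) = (17847 + (-15 + 2*(-24)))*(((9082 + (5926 + 8333)) + 13804) + 33769) = (17847 + (-15 - 48))*(((9082 + 14259) + 13804) + 33769) = (17847 - 63)*((23341 + 13804) + 33769) = 17784*(37145 + 33769) = 17784*70914 = 1261134576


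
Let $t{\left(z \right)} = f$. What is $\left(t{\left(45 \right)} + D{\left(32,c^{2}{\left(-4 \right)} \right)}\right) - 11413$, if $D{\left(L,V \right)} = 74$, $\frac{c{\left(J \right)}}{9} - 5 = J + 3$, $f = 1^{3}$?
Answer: $-11338$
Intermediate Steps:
$f = 1$
$t{\left(z \right)} = 1$
$c{\left(J \right)} = 72 + 9 J$ ($c{\left(J \right)} = 45 + 9 \left(J + 3\right) = 45 + 9 \left(3 + J\right) = 45 + \left(27 + 9 J\right) = 72 + 9 J$)
$\left(t{\left(45 \right)} + D{\left(32,c^{2}{\left(-4 \right)} \right)}\right) - 11413 = \left(1 + 74\right) - 11413 = 75 - 11413 = -11338$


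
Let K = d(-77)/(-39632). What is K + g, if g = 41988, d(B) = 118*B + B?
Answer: 1664077579/39632 ≈ 41988.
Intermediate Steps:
d(B) = 119*B
K = 9163/39632 (K = (119*(-77))/(-39632) = -9163*(-1/39632) = 9163/39632 ≈ 0.23120)
K + g = 9163/39632 + 41988 = 1664077579/39632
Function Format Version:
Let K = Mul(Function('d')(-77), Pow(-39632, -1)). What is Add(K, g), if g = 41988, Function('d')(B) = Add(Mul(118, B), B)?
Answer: Rational(1664077579, 39632) ≈ 41988.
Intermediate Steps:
Function('d')(B) = Mul(119, B)
K = Rational(9163, 39632) (K = Mul(Mul(119, -77), Pow(-39632, -1)) = Mul(-9163, Rational(-1, 39632)) = Rational(9163, 39632) ≈ 0.23120)
Add(K, g) = Add(Rational(9163, 39632), 41988) = Rational(1664077579, 39632)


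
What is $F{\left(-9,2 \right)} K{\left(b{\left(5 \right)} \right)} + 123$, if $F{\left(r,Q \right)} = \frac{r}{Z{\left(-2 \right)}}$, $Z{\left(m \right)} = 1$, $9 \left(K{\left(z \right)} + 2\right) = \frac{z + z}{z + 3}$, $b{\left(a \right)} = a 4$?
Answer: $\frac{3203}{23} \approx 139.26$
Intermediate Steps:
$b{\left(a \right)} = 4 a$
$K{\left(z \right)} = -2 + \frac{2 z}{9 \left(3 + z\right)}$ ($K{\left(z \right)} = -2 + \frac{\left(z + z\right) \frac{1}{z + 3}}{9} = -2 + \frac{2 z \frac{1}{3 + z}}{9} = -2 + \frac{2 z}{9 \left(3 + z\right)}$)
$F{\left(r,Q \right)} = r$ ($F{\left(r,Q \right)} = \frac{r}{1} = r 1 = r$)
$F{\left(-9,2 \right)} K{\left(b{\left(5 \right)} \right)} + 123 = - 9 \frac{2 \left(-27 - 8 \cdot 4 \cdot 5\right)}{9 \left(3 + 4 \cdot 5\right)} + 123 = - 9 \frac{2 \left(-27 - 160\right)}{9 \left(3 + 20\right)} + 123 = - 9 \frac{2 \left(-27 - 160\right)}{9 \cdot 23} + 123 = - 9 \cdot \frac{2}{9} \cdot \frac{1}{23} \left(-187\right) + 123 = \left(-9\right) \left(- \frac{374}{207}\right) + 123 = \frac{374}{23} + 123 = \frac{3203}{23}$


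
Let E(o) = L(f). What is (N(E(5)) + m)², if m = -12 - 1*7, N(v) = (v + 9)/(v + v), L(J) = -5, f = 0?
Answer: 9409/25 ≈ 376.36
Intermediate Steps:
E(o) = -5
N(v) = (9 + v)/(2*v) (N(v) = (9 + v)/((2*v)) = (9 + v)*(1/(2*v)) = (9 + v)/(2*v))
m = -19 (m = -12 - 7 = -19)
(N(E(5)) + m)² = ((½)*(9 - 5)/(-5) - 19)² = ((½)*(-⅕)*4 - 19)² = (-⅖ - 19)² = (-97/5)² = 9409/25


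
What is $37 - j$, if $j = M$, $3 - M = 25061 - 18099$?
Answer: $6996$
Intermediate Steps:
$M = -6959$ ($M = 3 - \left(25061 - 18099\right) = 3 - 6962 = -6959$)
$j = -6959$
$37 - j = 37 - -6959 = 37 + 6959 = 6996$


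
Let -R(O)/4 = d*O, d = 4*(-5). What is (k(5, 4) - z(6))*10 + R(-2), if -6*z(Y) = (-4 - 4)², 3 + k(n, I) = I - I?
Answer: -250/3 ≈ -83.333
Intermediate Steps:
k(n, I) = -3 (k(n, I) = -3 + (I - I) = -3 + 0 = -3)
d = -20
z(Y) = -32/3 (z(Y) = -(-4 - 4)²/6 = -⅙*(-8)² = -⅙*64 = -32/3)
R(O) = 80*O (R(O) = -(-80)*O = 80*O)
(k(5, 4) - z(6))*10 + R(-2) = (-3 - 1*(-32/3))*10 + 80*(-2) = (-3 + 32/3)*10 - 160 = (23/3)*10 - 160 = 230/3 - 160 = -250/3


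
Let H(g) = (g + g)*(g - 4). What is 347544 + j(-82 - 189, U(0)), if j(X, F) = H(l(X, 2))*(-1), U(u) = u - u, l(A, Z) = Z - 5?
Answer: 347502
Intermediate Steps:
l(A, Z) = -5 + Z
H(g) = 2*g*(-4 + g) (H(g) = (2*g)*(-4 + g) = 2*g*(-4 + g))
U(u) = 0
j(X, F) = -42 (j(X, F) = (2*(-5 + 2)*(-4 + (-5 + 2)))*(-1) = (2*(-3)*(-4 - 3))*(-1) = (2*(-3)*(-7))*(-1) = 42*(-1) = -42)
347544 + j(-82 - 189, U(0)) = 347544 - 42 = 347502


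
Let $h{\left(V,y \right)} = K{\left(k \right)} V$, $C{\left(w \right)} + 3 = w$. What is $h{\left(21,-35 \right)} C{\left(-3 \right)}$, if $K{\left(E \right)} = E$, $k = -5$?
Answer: $630$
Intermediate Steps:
$C{\left(w \right)} = -3 + w$
$h{\left(V,y \right)} = - 5 V$
$h{\left(21,-35 \right)} C{\left(-3 \right)} = \left(-5\right) 21 \left(-3 - 3\right) = \left(-105\right) \left(-6\right) = 630$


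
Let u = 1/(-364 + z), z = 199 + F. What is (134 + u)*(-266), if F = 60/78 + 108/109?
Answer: -8244472362/231311 ≈ -35642.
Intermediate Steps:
F = 2494/1417 (F = 60*(1/78) + 108*(1/109) = 10/13 + 108/109 = 2494/1417 ≈ 1.7601)
z = 284477/1417 (z = 199 + 2494/1417 = 284477/1417 ≈ 200.76)
u = -1417/231311 (u = 1/(-364 + 284477/1417) = 1/(-231311/1417) = -1417/231311 ≈ -0.0061259)
(134 + u)*(-266) = (134 - 1417/231311)*(-266) = (30994257/231311)*(-266) = -8244472362/231311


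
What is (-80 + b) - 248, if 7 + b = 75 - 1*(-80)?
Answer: -180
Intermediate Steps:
b = 148 (b = -7 + (75 - 1*(-80)) = -7 + (75 + 80) = -7 + 155 = 148)
(-80 + b) - 248 = (-80 + 148) - 248 = 68 - 248 = -180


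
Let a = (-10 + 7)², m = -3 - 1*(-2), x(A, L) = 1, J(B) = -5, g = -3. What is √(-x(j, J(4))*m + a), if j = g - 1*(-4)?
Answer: √10 ≈ 3.1623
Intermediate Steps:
j = 1 (j = -3 - 1*(-4) = -3 + 4 = 1)
m = -1 (m = -3 + 2 = -1)
a = 9 (a = (-3)² = 9)
√(-x(j, J(4))*m + a) = √(-(-1) + 9) = √(-1*(-1) + 9) = √(1 + 9) = √10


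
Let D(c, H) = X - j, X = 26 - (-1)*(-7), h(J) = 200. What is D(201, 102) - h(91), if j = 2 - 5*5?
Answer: -158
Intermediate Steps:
j = -23 (j = 2 - 25 = -23)
X = 19 (X = 26 - 1*7 = 26 - 7 = 19)
D(c, H) = 42 (D(c, H) = 19 - 1*(-23) = 19 + 23 = 42)
D(201, 102) - h(91) = 42 - 1*200 = 42 - 200 = -158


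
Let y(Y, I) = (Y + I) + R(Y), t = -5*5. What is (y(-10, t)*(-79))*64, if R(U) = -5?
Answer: 202240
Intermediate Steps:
t = -25
y(Y, I) = -5 + I + Y (y(Y, I) = (Y + I) - 5 = (I + Y) - 5 = -5 + I + Y)
(y(-10, t)*(-79))*64 = ((-5 - 25 - 10)*(-79))*64 = -40*(-79)*64 = 3160*64 = 202240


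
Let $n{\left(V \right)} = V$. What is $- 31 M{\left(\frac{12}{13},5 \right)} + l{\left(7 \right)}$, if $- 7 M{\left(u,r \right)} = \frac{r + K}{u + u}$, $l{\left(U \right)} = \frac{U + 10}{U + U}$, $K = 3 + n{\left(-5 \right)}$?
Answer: $\frac{471}{56} \approx 8.4107$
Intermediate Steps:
$K = -2$ ($K = 3 - 5 = -2$)
$l{\left(U \right)} = \frac{10 + U}{2 U}$
$M{\left(u,r \right)} = - \frac{-2 + r}{14 u}$ ($M{\left(u,r \right)} = - \frac{\left(r - 2\right) \frac{1}{u + u}}{7} = - \frac{\left(-2 + r\right) \frac{1}{2 u}}{7} = - \frac{\frac{1}{2} \frac{1}{u} \left(-2 + r\right)}{7} = - \frac{-2 + r}{14 u}$)
$- 31 M{\left(\frac{12}{13},5 \right)} + l{\left(7 \right)} = - 31 \frac{2 - 5}{14 \cdot \frac{12}{13}} + \frac{10 + 7}{2 \cdot 7} = - 31 \frac{2 - 5}{14 \cdot 12 \cdot \frac{1}{13}} + \frac{1}{2} \cdot \frac{1}{7} \cdot 17 = - 31 \cdot \frac{1}{14} \frac{1}{\frac{12}{13}} \left(-3\right) + \frac{17}{14} = - 31 \cdot \frac{1}{14} \cdot \frac{13}{12} \left(-3\right) + \frac{17}{14} = \left(-31\right) \left(- \frac{13}{56}\right) + \frac{17}{14} = \frac{403}{56} + \frac{17}{14} = \frac{471}{56}$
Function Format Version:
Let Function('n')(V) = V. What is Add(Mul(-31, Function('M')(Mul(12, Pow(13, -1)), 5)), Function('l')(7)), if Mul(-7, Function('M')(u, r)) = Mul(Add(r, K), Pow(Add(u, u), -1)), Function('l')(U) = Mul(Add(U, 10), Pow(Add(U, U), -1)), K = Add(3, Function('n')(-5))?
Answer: Rational(471, 56) ≈ 8.4107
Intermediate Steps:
K = -2 (K = Add(3, -5) = -2)
Function('l')(U) = Mul(Rational(1, 2), Pow(U, -1), Add(10, U)) (Function('l')(U) = Mul(Add(10, U), Pow(Mul(2, U), -1)) = Mul(Add(10, U), Mul(Rational(1, 2), Pow(U, -1))) = Mul(Rational(1, 2), Pow(U, -1), Add(10, U)))
Function('M')(u, r) = Mul(Rational(-1, 14), Pow(u, -1), Add(-2, r)) (Function('M')(u, r) = Mul(Rational(-1, 7), Mul(Add(r, -2), Pow(Add(u, u), -1))) = Mul(Rational(-1, 7), Mul(Add(-2, r), Pow(Mul(2, u), -1))) = Mul(Rational(-1, 7), Mul(Add(-2, r), Mul(Rational(1, 2), Pow(u, -1)))) = Mul(Rational(-1, 7), Mul(Rational(1, 2), Pow(u, -1), Add(-2, r))) = Mul(Rational(-1, 14), Pow(u, -1), Add(-2, r)))
Add(Mul(-31, Function('M')(Mul(12, Pow(13, -1)), 5)), Function('l')(7)) = Add(Mul(-31, Mul(Rational(1, 14), Pow(Mul(12, Pow(13, -1)), -1), Add(2, Mul(-1, 5)))), Mul(Rational(1, 2), Pow(7, -1), Add(10, 7))) = Add(Mul(-31, Mul(Rational(1, 14), Pow(Mul(12, Rational(1, 13)), -1), Add(2, -5))), Mul(Rational(1, 2), Rational(1, 7), 17)) = Add(Mul(-31, Mul(Rational(1, 14), Pow(Rational(12, 13), -1), -3)), Rational(17, 14)) = Add(Mul(-31, Mul(Rational(1, 14), Rational(13, 12), -3)), Rational(17, 14)) = Add(Mul(-31, Rational(-13, 56)), Rational(17, 14)) = Add(Rational(403, 56), Rational(17, 14)) = Rational(471, 56)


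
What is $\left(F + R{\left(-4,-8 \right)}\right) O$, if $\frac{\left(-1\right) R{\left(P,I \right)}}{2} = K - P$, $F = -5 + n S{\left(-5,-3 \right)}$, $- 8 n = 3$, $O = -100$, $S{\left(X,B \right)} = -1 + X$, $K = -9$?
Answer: $-725$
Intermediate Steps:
$n = - \frac{3}{8}$ ($n = \left(- \frac{1}{8}\right) 3 = - \frac{3}{8} \approx -0.375$)
$F = - \frac{11}{4}$ ($F = -5 - \frac{3 \left(-1 - 5\right)}{8} = -5 - - \frac{9}{4} = -5 + \frac{9}{4} = - \frac{11}{4} \approx -2.75$)
$R{\left(P,I \right)} = 18 + 2 P$ ($R{\left(P,I \right)} = - 2 \left(-9 - P\right) = 18 + 2 P$)
$\left(F + R{\left(-4,-8 \right)}\right) O = \left(- \frac{11}{4} + \left(18 + 2 \left(-4\right)\right)\right) \left(-100\right) = \left(- \frac{11}{4} + \left(18 - 8\right)\right) \left(-100\right) = \left(- \frac{11}{4} + 10\right) \left(-100\right) = \frac{29}{4} \left(-100\right) = -725$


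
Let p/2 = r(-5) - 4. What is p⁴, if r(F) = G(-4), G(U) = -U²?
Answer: 2560000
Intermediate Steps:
r(F) = -16 (r(F) = -1*(-4)² = -1*16 = -16)
p = -40 (p = 2*(-16 - 4) = 2*(-20) = -40)
p⁴ = (-40)⁴ = 2560000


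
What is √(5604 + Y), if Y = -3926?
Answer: √1678 ≈ 40.963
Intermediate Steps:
√(5604 + Y) = √(5604 - 3926) = √1678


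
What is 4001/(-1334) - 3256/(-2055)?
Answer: -3878551/2741370 ≈ -1.4148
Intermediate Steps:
4001/(-1334) - 3256/(-2055) = 4001*(-1/1334) - 3256*(-1/2055) = -4001/1334 + 3256/2055 = -3878551/2741370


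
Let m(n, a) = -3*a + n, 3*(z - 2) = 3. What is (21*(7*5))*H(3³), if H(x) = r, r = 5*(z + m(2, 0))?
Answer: 18375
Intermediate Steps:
z = 3 (z = 2 + (⅓)*3 = 2 + 1 = 3)
m(n, a) = n - 3*a
r = 25 (r = 5*(3 + (2 - 3*0)) = 5*(3 + (2 + 0)) = 5*(3 + 2) = 5*5 = 25)
H(x) = 25
(21*(7*5))*H(3³) = (21*(7*5))*25 = (21*35)*25 = 735*25 = 18375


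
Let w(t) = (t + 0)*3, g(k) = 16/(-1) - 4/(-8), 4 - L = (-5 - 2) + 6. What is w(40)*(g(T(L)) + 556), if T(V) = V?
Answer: 64860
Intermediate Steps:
L = 5 (L = 4 - ((-5 - 2) + 6) = 4 - (-7 + 6) = 4 - 1*(-1) = 4 + 1 = 5)
g(k) = -31/2 (g(k) = 16*(-1) - 4*(-⅛) = -16 + ½ = -31/2)
w(t) = 3*t (w(t) = t*3 = 3*t)
w(40)*(g(T(L)) + 556) = (3*40)*(-31/2 + 556) = 120*(1081/2) = 64860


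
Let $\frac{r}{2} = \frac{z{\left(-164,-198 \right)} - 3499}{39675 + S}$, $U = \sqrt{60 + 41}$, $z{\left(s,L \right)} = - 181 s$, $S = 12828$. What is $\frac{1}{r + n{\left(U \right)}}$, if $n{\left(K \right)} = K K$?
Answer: $\frac{52503}{5355173} \approx 0.0098042$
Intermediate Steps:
$U = \sqrt{101} \approx 10.05$
$n{\left(K \right)} = K^{2}$
$r = \frac{52370}{52503}$ ($r = 2 \frac{\left(-181\right) \left(-164\right) - 3499}{39675 + 12828} = 2 \frac{29684 - 3499}{52503} = 2 \cdot 26185 \cdot \frac{1}{52503} = 2 \cdot \frac{26185}{52503} = \frac{52370}{52503} \approx 0.99747$)
$\frac{1}{r + n{\left(U \right)}} = \frac{1}{\frac{52370}{52503} + \left(\sqrt{101}\right)^{2}} = \frac{1}{\frac{52370}{52503} + 101} = \frac{1}{\frac{5355173}{52503}} = \frac{52503}{5355173}$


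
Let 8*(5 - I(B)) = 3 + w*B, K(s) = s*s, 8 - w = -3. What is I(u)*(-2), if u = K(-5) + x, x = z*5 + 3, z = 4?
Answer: 491/4 ≈ 122.75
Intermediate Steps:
w = 11 (w = 8 - 1*(-3) = 8 + 3 = 11)
K(s) = s²
x = 23 (x = 4*5 + 3 = 20 + 3 = 23)
u = 48 (u = (-5)² + 23 = 25 + 23 = 48)
I(B) = 37/8 - 11*B/8 (I(B) = 5 - (3 + 11*B)/8 = 5 + (-3/8 - 11*B/8) = 37/8 - 11*B/8)
I(u)*(-2) = (37/8 - 11/8*48)*(-2) = (37/8 - 66)*(-2) = -491/8*(-2) = 491/4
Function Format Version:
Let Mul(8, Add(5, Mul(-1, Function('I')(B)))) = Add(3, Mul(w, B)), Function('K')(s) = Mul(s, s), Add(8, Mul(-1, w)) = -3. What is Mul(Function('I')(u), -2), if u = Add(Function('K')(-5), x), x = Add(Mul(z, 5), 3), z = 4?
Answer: Rational(491, 4) ≈ 122.75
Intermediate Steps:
w = 11 (w = Add(8, Mul(-1, -3)) = Add(8, 3) = 11)
Function('K')(s) = Pow(s, 2)
x = 23 (x = Add(Mul(4, 5), 3) = Add(20, 3) = 23)
u = 48 (u = Add(Pow(-5, 2), 23) = Add(25, 23) = 48)
Function('I')(B) = Add(Rational(37, 8), Mul(Rational(-11, 8), B)) (Function('I')(B) = Add(5, Mul(Rational(-1, 8), Add(3, Mul(11, B)))) = Add(5, Add(Rational(-3, 8), Mul(Rational(-11, 8), B))) = Add(Rational(37, 8), Mul(Rational(-11, 8), B)))
Mul(Function('I')(u), -2) = Mul(Add(Rational(37, 8), Mul(Rational(-11, 8), 48)), -2) = Mul(Add(Rational(37, 8), -66), -2) = Mul(Rational(-491, 8), -2) = Rational(491, 4)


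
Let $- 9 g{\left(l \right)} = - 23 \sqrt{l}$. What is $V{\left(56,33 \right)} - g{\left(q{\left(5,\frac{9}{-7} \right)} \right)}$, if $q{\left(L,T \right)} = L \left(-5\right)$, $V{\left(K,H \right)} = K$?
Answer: $56 - \frac{115 i}{9} \approx 56.0 - 12.778 i$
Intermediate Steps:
$q{\left(L,T \right)} = - 5 L$
$g{\left(l \right)} = \frac{23 \sqrt{l}}{9}$ ($g{\left(l \right)} = - \frac{\left(-23\right) \sqrt{l}}{9} = \frac{23 \sqrt{l}}{9}$)
$V{\left(56,33 \right)} - g{\left(q{\left(5,\frac{9}{-7} \right)} \right)} = 56 - \frac{23 \sqrt{\left(-5\right) 5}}{9} = 56 - \frac{23 \sqrt{-25}}{9} = 56 - \frac{23 \cdot 5 i}{9} = 56 - \frac{115 i}{9}$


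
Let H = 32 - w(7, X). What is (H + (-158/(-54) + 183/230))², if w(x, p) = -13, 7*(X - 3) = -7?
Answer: 91543158721/38564100 ≈ 2373.8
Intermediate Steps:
X = 2 (X = 3 + (⅐)*(-7) = 3 - 1 = 2)
H = 45 (H = 32 - 1*(-13) = 32 + 13 = 45)
(H + (-158/(-54) + 183/230))² = (45 + (-158/(-54) + 183/230))² = (45 + (-158*(-1/54) + 183*(1/230)))² = (45 + (79/27 + 183/230))² = (45 + 23111/6210)² = (302561/6210)² = 91543158721/38564100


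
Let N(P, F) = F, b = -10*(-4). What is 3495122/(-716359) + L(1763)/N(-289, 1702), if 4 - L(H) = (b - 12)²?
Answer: -3253728832/609621509 ≈ -5.3373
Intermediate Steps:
b = 40
L(H) = -780 (L(H) = 4 - (40 - 12)² = 4 - 1*28² = 4 - 1*784 = 4 - 784 = -780)
3495122/(-716359) + L(1763)/N(-289, 1702) = 3495122/(-716359) - 780/1702 = 3495122*(-1/716359) - 780*1/1702 = -3495122/716359 - 390/851 = -3253728832/609621509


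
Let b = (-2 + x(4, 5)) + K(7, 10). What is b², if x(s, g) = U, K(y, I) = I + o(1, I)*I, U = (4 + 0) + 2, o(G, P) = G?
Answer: 576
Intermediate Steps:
U = 6 (U = 4 + 2 = 6)
K(y, I) = 2*I (K(y, I) = I + 1*I = I + I = 2*I)
x(s, g) = 6
b = 24 (b = (-2 + 6) + 2*10 = 4 + 20 = 24)
b² = 24² = 576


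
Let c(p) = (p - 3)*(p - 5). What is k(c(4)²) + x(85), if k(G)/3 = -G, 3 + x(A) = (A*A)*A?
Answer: 614119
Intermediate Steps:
c(p) = (-5 + p)*(-3 + p) (c(p) = (-3 + p)*(-5 + p) = (-5 + p)*(-3 + p))
x(A) = -3 + A³ (x(A) = -3 + (A*A)*A = -3 + A²*A = -3 + A³)
k(G) = -3*G (k(G) = 3*(-G) = -3*G)
k(c(4)²) + x(85) = -3*(15 + 4² - 8*4)² + (-3 + 85³) = -3*(15 + 16 - 32)² + (-3 + 614125) = -3*(-1)² + 614122 = -3*1 + 614122 = -3 + 614122 = 614119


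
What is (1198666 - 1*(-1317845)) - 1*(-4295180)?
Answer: 6811691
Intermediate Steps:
(1198666 - 1*(-1317845)) - 1*(-4295180) = (1198666 + 1317845) + 4295180 = 2516511 + 4295180 = 6811691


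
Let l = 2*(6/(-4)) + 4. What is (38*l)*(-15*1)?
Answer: -570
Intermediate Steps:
l = 1 (l = 2*(6*(-¼)) + 4 = 2*(-3/2) + 4 = -3 + 4 = 1)
(38*l)*(-15*1) = (38*1)*(-15*1) = 38*(-15) = -570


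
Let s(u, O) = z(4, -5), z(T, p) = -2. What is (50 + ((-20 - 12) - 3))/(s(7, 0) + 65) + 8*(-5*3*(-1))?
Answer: 2525/21 ≈ 120.24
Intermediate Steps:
s(u, O) = -2
(50 + ((-20 - 12) - 3))/(s(7, 0) + 65) + 8*(-5*3*(-1)) = (50 + ((-20 - 12) - 3))/(-2 + 65) + 8*(-5*3*(-1)) = (50 + (-32 - 3))/63 + 8*(-15*(-1)) = (50 - 35)*(1/63) + 8*15 = 15*(1/63) + 120 = 5/21 + 120 = 2525/21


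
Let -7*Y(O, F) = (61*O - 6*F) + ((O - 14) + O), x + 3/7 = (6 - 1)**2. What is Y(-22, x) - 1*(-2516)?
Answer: 134116/49 ≈ 2737.1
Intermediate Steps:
x = 172/7 (x = -3/7 + (6 - 1)**2 = -3/7 + 5**2 = -3/7 + 25 = 172/7 ≈ 24.571)
Y(O, F) = 2 - 9*O + 6*F/7 (Y(O, F) = -((61*O - 6*F) + ((O - 14) + O))/7 = -((-6*F + 61*O) + ((-14 + O) + O))/7 = -((-6*F + 61*O) + (-14 + 2*O))/7 = -(-14 - 6*F + 63*O)/7 = 2 - 9*O + 6*F/7)
Y(-22, x) - 1*(-2516) = (2 - 9*(-22) + (6/7)*(172/7)) - 1*(-2516) = (2 + 198 + 1032/49) + 2516 = 10832/49 + 2516 = 134116/49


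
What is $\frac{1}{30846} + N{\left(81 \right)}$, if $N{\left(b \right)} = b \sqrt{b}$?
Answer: $\frac{22486735}{30846} \approx 729.0$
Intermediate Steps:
$N{\left(b \right)} = b^{\frac{3}{2}}$
$\frac{1}{30846} + N{\left(81 \right)} = \frac{1}{30846} + 81^{\frac{3}{2}} = \frac{1}{30846} + 729 = \frac{22486735}{30846}$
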